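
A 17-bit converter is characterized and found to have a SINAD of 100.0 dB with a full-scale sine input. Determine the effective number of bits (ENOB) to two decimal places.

16.32 bits

ENOB = (SINAD − 1.76) / 6.02 = (100.0 − 1.76)/6.02 = 16.319.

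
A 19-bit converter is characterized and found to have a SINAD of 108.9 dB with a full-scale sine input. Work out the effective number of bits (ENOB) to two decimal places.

ENOB = (SINAD − 1.76) / 6.02 = (108.9 − 1.76)/6.02 = 17.797.

17.80 bits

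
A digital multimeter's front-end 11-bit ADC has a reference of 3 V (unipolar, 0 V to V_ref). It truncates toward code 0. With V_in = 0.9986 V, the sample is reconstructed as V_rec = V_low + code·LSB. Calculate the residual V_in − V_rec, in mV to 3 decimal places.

LSB = 3/2^11 = 1.465 mV.
(V_in − V_low)/LSB = (0.9986 − 0)/0.00146484 = 681.7109 → code 681 (floor).
Reconstructed: 0.99755859 V.
Error = 0.9986 − 0.99755859 = 0.00104141 V = 1.041 mV.

1.041 mV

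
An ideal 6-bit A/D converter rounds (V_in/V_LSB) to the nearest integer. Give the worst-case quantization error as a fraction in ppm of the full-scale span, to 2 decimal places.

Rounding → worst-case error = ½ LSB = V_FS/2^7, so 1e+06/128 = 7812.5 ppm of full scale.

7812.50 ppm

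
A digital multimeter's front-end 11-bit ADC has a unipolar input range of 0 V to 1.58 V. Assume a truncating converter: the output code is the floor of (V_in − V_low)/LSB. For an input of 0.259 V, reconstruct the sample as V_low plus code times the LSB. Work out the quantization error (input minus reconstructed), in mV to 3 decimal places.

One LSB is 1.58 V / 2048 = 0.771 mV.
(0.259 − 0)/0.000771484 = 335.7165; ⌊·⌋ gives code 335.
Code 335 maps back to 0 + 335×0.000771484 V = 0.25844727 V.
V_in − V_rec = 0.000552734 V = 0.553 mV.

0.553 mV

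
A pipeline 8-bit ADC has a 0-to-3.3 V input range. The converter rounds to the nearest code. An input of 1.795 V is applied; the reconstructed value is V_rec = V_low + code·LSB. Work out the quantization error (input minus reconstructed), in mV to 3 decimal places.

3.203 mV

One LSB is 3.3 V / 256 = 12.891 mV.
(V_in − V_low)/LSB = (1.795 − 0)/0.0128906 = 139.2485 → code 139 (round).
Code 139 maps back to 0 + 139×0.0128906 V = 1.7917969 V.
Difference: 0.00320312 V → 3.203 mV.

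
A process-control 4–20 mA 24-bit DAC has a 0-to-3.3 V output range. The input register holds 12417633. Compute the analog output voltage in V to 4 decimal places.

2.4425 V

LSB = 3.3 V / 2^24 = 0.20 µV.
V_out = 0 + 12417633 × 1.96695e-07 V = 2.44249 V.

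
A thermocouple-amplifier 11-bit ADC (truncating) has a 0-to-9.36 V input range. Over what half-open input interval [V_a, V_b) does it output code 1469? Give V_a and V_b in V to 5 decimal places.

[6.71379 V, 6.71836 V)

LSB = 9.36/2^11 = 4.570 mV.
V_a = V_low + 1469·LSB = 6.71379 V; V_b = V_low + 1470·LSB = 6.71836 V.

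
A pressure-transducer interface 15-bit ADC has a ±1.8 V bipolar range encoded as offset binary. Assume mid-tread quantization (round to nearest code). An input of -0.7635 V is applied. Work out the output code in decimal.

code 9434

With 32768 levels over 3.6 V, one step is 109.86 µV.
(V_in − V_low)/LSB = (-0.7635 − (−1.8)) / 0.000109863 = 9434.453.
Round → code 9434.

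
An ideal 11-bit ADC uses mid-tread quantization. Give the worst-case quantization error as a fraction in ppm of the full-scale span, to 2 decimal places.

Rounding → worst-case error = ½ LSB = V_FS/2^12, so 1e+06/4096 = 244.141 ppm of full scale.

244.14 ppm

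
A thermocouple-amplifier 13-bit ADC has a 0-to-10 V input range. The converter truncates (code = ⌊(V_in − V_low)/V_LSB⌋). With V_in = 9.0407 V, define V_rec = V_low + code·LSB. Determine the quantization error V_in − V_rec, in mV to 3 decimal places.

0.173 mV

Step size: 10 V ÷ 2^13 = 1.221 mV.
Scaled input = 7406.1414 LSBs, so code = 7406.
Code 7406 maps back to 0 + 7406×0.0012207 V = 9.0405273 V.
V_in − V_rec = 0.000172656 V = 0.173 mV.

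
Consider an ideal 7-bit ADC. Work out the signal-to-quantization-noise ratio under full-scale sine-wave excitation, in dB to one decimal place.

SNR ≈ 6.02·N + 1.76 dB = 6.02·7 + 1.76 = 43.90 dB.

43.9 dB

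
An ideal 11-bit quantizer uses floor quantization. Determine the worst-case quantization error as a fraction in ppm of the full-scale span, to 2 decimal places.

Truncating → worst-case error = 1 LSB = V_FS/2^11, so 1e+06/2048 = 488.281 ppm of full scale.

488.28 ppm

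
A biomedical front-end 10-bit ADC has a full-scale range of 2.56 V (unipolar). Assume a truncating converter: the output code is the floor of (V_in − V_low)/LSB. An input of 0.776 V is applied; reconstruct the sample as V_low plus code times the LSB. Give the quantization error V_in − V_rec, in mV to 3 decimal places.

Step size: 2.56 V ÷ 2^10 = 2.500 mV.
(0.776 − 0)/0.0025 = 310.4000; ⌊·⌋ gives code 310.
V_rec = 0 + 310·0.0025 = 0.775 V.
V_in − V_rec = 0.001 V = 1.000 mV.

1.000 mV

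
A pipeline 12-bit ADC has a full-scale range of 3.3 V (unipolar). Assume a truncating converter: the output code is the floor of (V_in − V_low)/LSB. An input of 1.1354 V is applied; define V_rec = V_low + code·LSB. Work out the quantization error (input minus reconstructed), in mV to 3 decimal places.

0.219 mV

Step size: 3.3 V ÷ 2^12 = 0.806 mV.
Scaled input = 1409.2722 LSBs, so code = 1409.
Code 1409 maps back to 0 + 1409×0.000805664 V = 1.1351807 V.
Error = 1.1354 − 1.1351807 = 0.000219336 V = 0.219 mV.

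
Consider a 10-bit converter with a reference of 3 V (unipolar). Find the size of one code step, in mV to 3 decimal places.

Full-scale span = 3 V.
LSB = 3 / 2^10 = 3 / 1024 = 0.00292969 V = 2.930 mV.

2.930 mV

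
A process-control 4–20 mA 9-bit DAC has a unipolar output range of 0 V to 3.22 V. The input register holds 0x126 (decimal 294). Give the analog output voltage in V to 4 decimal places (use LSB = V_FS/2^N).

1.8490 V

LSB = 3.22 V / 2^9 = 6.289 mV.
Code 0x126 = 294 decimal.
V_out = 0 + 294 × 0.00628906 V = 1.84898 V.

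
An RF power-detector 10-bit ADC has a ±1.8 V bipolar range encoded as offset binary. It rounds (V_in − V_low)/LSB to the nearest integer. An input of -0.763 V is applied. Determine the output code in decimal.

code 295

LSB = 3.6 V / 1024 = 3.516 mV.
Input sits at 294.969 steps above V_low.
Round → code 295.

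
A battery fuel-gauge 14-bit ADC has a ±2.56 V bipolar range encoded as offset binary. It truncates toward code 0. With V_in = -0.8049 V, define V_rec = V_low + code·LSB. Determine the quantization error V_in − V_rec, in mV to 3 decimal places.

0.100 mV

LSB = 5.12/2^14 = 312.50 µV.
(-0.8049 − (−2.56))/0.0003125 = 5616.3200; ⌊·⌋ gives code 5616.
Reconstructed: -0.805 V.
Difference: 0.0001 V → 0.100 mV.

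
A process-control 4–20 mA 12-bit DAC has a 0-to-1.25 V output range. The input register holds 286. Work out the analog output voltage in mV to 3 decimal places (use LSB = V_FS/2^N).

LSB = 1.25 V / 2^12 = 305.18 µV.
V_out = 0 + 286 × 0.000305176 V = 0.0872803 V.
= 87.280 mV.

87.280 mV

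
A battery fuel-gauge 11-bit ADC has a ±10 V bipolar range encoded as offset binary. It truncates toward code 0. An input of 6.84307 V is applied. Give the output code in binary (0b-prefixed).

code 0b11010111100 (decimal 1724)

LSB = 20 V / 2048 = 9.766 mV.
Input sits at 1724.730 steps above V_low.
So the output code is 1724.
In binary (0b-prefixed): 0b11010111100.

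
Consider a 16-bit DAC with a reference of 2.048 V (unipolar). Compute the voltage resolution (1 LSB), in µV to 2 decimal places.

31.25 µV

Full-scale span = 2.048 V.
LSB = 2.048 / 2^16 = 2.048 / 65536 = 3.125e-05 V = 31.25 µV.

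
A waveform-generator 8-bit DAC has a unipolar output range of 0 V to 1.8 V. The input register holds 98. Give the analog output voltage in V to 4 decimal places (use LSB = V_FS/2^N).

0.6891 V

LSB = 1.8 V / 2^8 = 7.031 mV.
V_out = 0 + 98 × 0.00703125 V = 0.689063 V.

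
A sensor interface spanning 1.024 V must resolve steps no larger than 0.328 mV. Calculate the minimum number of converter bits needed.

12 bits

Number of steps required ≥ 1.024 V / 0.328 mV = 3121.95.
Need 2^N ≥ 3121.95; 2^11 = 2048, 2^12 = 4096.
Minimum N = 12.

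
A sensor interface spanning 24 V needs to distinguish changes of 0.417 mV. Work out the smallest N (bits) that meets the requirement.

Number of steps required ≥ 24 V / 0.417 mV = 57553.96.
Need 2^N ≥ 57553.96; 2^15 = 32768, 2^16 = 65536.
Minimum N = 16.

16 bits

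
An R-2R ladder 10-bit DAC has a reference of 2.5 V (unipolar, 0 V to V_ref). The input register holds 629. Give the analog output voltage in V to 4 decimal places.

LSB = 2.5 V / 2^10 = 2.441 mV.
V_out = 0 + 629 × 0.00244141 V = 1.53564 V.

1.5356 V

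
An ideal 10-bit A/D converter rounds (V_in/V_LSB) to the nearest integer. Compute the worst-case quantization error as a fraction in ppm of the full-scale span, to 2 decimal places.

Rounding → worst-case error = ½ LSB = V_FS/2^11, so 1e+06/2048 = 488.281 ppm of full scale.

488.28 ppm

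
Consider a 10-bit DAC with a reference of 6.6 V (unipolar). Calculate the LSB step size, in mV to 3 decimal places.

6.445 mV

Full-scale span = 6.6 V.
LSB = 6.6 / 2^10 = 6.6 / 1024 = 0.00644531 V = 6.445 mV.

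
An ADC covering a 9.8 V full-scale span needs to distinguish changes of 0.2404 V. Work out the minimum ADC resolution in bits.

6 bits

Number of steps required ≥ 9.8 V / 0.2404 V = 40.77.
Need 2^N ≥ 40.77; 2^5 = 32, 2^6 = 64.
Minimum N = 6.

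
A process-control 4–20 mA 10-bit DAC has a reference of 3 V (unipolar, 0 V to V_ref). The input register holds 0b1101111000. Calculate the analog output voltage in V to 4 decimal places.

LSB = 3 V / 2^10 = 2.930 mV.
Code 0b1101111000 = 888 decimal.
V_out = 0 + 888 × 0.00292969 V = 2.60156 V.

2.6016 V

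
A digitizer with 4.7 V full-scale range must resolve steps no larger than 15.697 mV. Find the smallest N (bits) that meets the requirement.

9 bits

Number of steps required ≥ 4.7 V / 15.697 mV = 299.42.
Need 2^N ≥ 299.42; 2^8 = 256, 2^9 = 512.
Minimum N = 9.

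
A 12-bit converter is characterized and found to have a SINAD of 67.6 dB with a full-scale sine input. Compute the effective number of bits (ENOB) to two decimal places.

ENOB = (SINAD − 1.76) / 6.02 = (67.6 − 1.76)/6.02 = 10.937.

10.94 bits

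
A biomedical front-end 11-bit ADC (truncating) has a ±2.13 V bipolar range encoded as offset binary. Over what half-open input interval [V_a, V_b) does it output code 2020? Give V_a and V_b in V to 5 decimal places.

LSB = 4.26/2^11 = 2.080 mV.
V_a = V_low + 2020·LSB = 2.07176 V; V_b = V_low + 2021·LSB = 2.07384 V.

[2.07176 V, 2.07384 V)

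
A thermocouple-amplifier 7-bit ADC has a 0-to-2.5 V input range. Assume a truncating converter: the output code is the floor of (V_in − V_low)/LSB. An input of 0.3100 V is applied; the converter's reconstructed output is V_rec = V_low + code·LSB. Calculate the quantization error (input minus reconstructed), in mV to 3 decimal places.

Step size: 2.5 V ÷ 2^7 = 19.531 mV.
(V_in − V_low)/LSB = (0.3100 − 0)/0.0195312 = 15.8720 → code 15 (floor).
Reconstructed: 0.29296875 V.
V_in − V_rec = 0.0170313 V = 17.031 mV.

17.031 mV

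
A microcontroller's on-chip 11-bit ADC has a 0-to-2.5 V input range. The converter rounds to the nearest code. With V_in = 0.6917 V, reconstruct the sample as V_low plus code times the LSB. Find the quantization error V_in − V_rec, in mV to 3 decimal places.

LSB = 2.5/2^11 = 1.221 mV.
(0.6917 − 0)/0.0012207 = 566.6406; round gives code 567.
Reconstructed: 0.69213867 V.
Difference: -0.000438672 V → -0.439 mV.

-0.439 mV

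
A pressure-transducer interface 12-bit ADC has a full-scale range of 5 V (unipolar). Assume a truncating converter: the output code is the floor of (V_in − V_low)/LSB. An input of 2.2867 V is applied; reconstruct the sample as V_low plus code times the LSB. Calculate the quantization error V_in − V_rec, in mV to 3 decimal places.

One LSB is 5 V / 4096 = 1.221 mV.
Scaled input = 1873.2646 LSBs, so code = 1873.
V_rec = 0 + 1873·0.0012207 = 2.286377 V.
Error = 2.2867 − 2.286377 = 0.000323047 V = 0.323 mV.

0.323 mV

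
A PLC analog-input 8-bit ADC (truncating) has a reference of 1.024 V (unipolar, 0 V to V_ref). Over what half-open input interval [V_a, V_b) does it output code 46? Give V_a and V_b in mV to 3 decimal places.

LSB = 1.024/2^8 = 4.000 mV.
V_a = V_low + 46·LSB = 0.184 V; V_b = V_low + 47·LSB = 0.188 V.

[184.000 mV, 188.000 mV)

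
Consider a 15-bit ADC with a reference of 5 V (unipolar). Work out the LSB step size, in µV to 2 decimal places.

152.59 µV

Full-scale span = 5 V.
LSB = 5 / 2^15 = 5 / 32768 = 0.000152588 V = 152.59 µV.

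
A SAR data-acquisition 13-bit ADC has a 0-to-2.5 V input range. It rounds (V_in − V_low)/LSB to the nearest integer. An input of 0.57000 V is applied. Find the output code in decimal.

code 1868

With 8192 levels over 2.5 V, one step is 305.18 µV.
Input sits at 1867.776 steps above V_low.
Round → code 1868.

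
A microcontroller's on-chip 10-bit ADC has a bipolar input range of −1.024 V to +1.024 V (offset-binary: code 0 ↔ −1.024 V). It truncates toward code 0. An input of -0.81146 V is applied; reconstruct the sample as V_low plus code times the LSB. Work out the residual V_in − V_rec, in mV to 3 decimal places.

0.540 mV

One LSB is 2.048 V / 1024 = 2.000 mV.
(-0.81146 − (−1.024))/0.002 = 106.2700; ⌊·⌋ gives code 106.
V_rec = (−1.024) + 106·0.002 = -0.812 V.
Error = -0.81146 − (−0.812) = 0.00054 V = 0.540 mV.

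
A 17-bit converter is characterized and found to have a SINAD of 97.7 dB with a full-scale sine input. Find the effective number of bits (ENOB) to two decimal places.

ENOB = (SINAD − 1.76) / 6.02 = (97.7 − 1.76)/6.02 = 15.937.

15.94 bits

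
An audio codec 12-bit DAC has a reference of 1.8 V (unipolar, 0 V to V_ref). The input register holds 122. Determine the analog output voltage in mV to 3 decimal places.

LSB = 1.8 V / 2^12 = 439.45 µV.
V_out = 0 + 122 × 0.000439453 V = 0.0536133 V.
= 53.613 mV.

53.613 mV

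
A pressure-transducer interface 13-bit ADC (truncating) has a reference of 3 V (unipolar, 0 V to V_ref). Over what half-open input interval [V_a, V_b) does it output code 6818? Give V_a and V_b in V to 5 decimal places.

LSB = 3/2^13 = 366.21 µV.
V_a = V_low + 6818·LSB = 2.49683 V; V_b = V_low + 6819·LSB = 2.49719 V.

[2.49683 V, 2.49719 V)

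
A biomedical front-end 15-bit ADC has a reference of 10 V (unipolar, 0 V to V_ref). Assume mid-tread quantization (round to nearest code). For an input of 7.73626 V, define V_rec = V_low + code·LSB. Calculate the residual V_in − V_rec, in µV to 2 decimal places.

53.95 µV

LSB = 10/2^15 = 305.18 µV.
Scaled input = 25350.1768 LSBs, so code = 25350.
Reconstructed: 7.7362061 V.
V_in − V_rec = 5.39453e-05 V = 53.95 µV.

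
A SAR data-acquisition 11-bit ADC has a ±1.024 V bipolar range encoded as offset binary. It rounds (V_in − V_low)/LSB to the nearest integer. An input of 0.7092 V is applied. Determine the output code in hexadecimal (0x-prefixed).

Full-scale span = 2.048 V; LSB = 2.048/2^11 = 1.000 mV.
(0.7092 − (−1.024)) / 0.001 = 1733.200 LSBs.
Round → code 1733.
In hexadecimal (0x-prefixed): 0x6C5.

code 0x6C5 (decimal 1733)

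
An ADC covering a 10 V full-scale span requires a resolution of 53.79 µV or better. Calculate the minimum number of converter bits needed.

18 bits

Number of steps required ≥ 10 V / 53.79 µV = 185908.16.
Need 2^N ≥ 185908.16; 2^17 = 131072, 2^18 = 262144.
Minimum N = 18.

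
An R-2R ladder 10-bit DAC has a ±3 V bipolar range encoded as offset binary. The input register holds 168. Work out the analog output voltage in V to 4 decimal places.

-2.0156 V

LSB = 6 V / 2^10 = 5.859 mV.
V_out = (−3) + 168 × 0.00585938 V = -2.01562 V.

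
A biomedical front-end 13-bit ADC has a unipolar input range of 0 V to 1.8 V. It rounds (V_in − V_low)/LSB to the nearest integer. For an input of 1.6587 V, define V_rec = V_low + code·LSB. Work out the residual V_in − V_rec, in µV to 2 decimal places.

-15.82 µV

One LSB is 1.8 V / 8192 = 219.73 µV.
Scaled input = 7548.9280 LSBs, so code = 7549.
Reconstructed: 1.6587158 V.
Difference: -1.58203e-05 V → -15.82 µV.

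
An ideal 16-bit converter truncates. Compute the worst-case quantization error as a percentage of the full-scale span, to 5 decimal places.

0.00153 %

Truncating → worst-case error = 1 LSB = V_FS/2^16, so 100/65536 = 0.00152588 % of full scale.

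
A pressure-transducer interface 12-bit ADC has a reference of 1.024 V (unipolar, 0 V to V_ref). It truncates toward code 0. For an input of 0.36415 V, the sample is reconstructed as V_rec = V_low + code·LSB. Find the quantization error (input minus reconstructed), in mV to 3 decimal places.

LSB = 1.024/2^12 = 250.00 µV.
(V_in − V_low)/LSB = (0.36415 − 0)/0.00025 = 1456.6000 → code 1456 (floor).
Reconstructed: 0.364 V.
Difference: 0.00015 V → 0.150 mV.

0.150 mV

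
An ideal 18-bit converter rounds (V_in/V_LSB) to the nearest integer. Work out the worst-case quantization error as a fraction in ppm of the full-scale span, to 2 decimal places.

1.91 ppm

Rounding → worst-case error = ½ LSB = V_FS/2^19, so 1e+06/524288 = 1.90735 ppm of full scale.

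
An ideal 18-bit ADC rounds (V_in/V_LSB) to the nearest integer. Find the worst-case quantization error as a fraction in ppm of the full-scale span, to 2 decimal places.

Rounding → worst-case error = ½ LSB = V_FS/2^19, so 1e+06/524288 = 1.90735 ppm of full scale.

1.91 ppm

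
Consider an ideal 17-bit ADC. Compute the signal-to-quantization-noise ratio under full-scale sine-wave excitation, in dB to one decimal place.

104.1 dB

SNR ≈ 6.02·N + 1.76 dB = 6.02·17 + 1.76 = 104.10 dB.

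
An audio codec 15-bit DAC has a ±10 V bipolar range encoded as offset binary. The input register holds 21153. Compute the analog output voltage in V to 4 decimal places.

LSB = 20 V / 2^15 = 0.610 mV.
V_out = (−10) + 21153 × 0.000610352 V = 2.91077 V.

2.9108 V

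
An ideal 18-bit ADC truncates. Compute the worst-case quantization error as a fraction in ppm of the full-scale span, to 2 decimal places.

3.81 ppm

Truncating → worst-case error = 1 LSB = V_FS/2^18, so 1e+06/262144 = 3.8147 ppm of full scale.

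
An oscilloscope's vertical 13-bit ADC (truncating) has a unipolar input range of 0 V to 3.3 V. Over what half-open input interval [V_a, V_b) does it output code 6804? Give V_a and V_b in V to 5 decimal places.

LSB = 3.3/2^13 = 402.83 µV.
V_a = V_low + 6804·LSB = 2.74087 V; V_b = V_low + 6805·LSB = 2.74127 V.

[2.74087 V, 2.74127 V)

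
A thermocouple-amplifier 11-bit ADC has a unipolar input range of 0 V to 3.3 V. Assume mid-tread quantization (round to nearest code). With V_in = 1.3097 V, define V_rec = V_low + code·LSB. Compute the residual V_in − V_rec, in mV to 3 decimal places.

LSB = 3.3/2^11 = 1.611 mV.
Scaled input = 812.8078 LSBs, so code = 813.
V_rec = 0 + 813·0.00161133 = 1.3100098 V.
V_in − V_rec = -0.000309766 V = -0.310 mV.

-0.310 mV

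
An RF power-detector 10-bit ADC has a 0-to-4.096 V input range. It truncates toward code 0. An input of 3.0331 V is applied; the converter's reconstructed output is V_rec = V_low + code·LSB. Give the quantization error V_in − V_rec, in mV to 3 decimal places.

One LSB is 4.096 V / 1024 = 4.000 mV.
(3.0331 − 0)/0.004 = 758.2750; ⌊·⌋ gives code 758.
V_rec = 0 + 758·0.004 = 3.032 V.
V_in − V_rec = 0.0011 V = 1.100 mV.

1.100 mV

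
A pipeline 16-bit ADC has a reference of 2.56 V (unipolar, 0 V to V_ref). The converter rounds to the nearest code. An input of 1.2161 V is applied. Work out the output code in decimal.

code 31132

Full-scale span = 2.56 V; LSB = 2.56/2^16 = 39.06 µV.
(1.2161 − 0) / 3.90625e-05 = 31132.160 LSBs.
Round → code 31132.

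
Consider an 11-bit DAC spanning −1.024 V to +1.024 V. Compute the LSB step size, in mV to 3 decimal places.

Full-scale span = 2.048 V.
LSB = 2.048 / 2^11 = 2.048 / 2048 = 0.001 V = 1.000 mV.

1.000 mV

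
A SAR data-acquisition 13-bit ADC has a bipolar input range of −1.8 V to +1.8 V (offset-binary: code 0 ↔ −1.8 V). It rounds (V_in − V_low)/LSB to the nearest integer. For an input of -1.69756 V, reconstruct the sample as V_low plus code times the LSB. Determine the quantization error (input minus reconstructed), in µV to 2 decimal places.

Step size: 3.6 V ÷ 2^13 = 439.45 µV.
Scaled input = 233.1079 LSBs, so code = 233.
V_rec = (−1.8) + 233·0.000439453 = -1.6976074 V.
Difference: 4.74219e-05 V → 47.42 µV.

47.42 µV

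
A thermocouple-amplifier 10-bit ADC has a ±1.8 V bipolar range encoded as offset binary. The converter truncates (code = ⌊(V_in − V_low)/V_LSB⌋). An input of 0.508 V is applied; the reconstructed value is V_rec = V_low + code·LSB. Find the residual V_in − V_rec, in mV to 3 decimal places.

Step size: 3.6 V ÷ 2^10 = 3.516 mV.
Scaled input = 656.4978 LSBs, so code = 656.
Code 656 maps back to (−1.8) + 656×0.00351563 V = 0.50625 V.
Error = 0.508 − 0.50625 = 0.00175 V = 1.750 mV.

1.750 mV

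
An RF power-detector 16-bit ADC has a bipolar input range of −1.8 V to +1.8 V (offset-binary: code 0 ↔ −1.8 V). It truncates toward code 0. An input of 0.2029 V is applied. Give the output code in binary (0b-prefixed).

code 0b1000111001101101 (decimal 36461)

Full-scale span = 3.6 V; LSB = 3.6/2^16 = 54.93 µV.
(0.2029 − (−1.8)) / 5.49316e-05 = 36461.682 LSBs.
⌊·⌋(36461.682) = 36461.
In binary (0b-prefixed): 0b1000111001101101.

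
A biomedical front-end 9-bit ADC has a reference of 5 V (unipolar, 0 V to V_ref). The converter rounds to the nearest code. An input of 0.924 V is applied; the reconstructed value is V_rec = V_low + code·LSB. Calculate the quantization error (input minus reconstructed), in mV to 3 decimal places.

LSB = 5/2^9 = 9.766 mV.
Scaled input = 94.6176 LSBs, so code = 95.
Code 95 maps back to 0 + 95×0.00976562 V = 0.92773438 V.
Difference: -0.00373437 V → -3.734 mV.

-3.734 mV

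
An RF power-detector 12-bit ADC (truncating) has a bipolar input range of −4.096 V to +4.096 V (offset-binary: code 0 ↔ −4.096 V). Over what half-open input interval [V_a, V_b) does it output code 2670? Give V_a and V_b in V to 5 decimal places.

LSB = 8.192/2^12 = 2.000 mV.
V_a = V_low + 2670·LSB = 1.244 V; V_b = V_low + 2671·LSB = 1.246 V.

[1.24400 V, 1.24600 V)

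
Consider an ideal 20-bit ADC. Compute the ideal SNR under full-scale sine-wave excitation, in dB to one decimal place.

SNR ≈ 6.02·N + 1.76 dB = 6.02·20 + 1.76 = 122.16 dB.

122.2 dB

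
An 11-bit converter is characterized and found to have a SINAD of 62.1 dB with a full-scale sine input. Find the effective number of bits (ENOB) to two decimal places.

ENOB = (SINAD − 1.76) / 6.02 = (62.1 − 1.76)/6.02 = 10.023.

10.02 bits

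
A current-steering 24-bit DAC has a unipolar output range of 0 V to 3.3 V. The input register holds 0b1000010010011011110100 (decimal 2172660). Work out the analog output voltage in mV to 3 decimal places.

427.352 mV

LSB = 3.3 V / 2^24 = 0.20 µV.
Code 0b1000010010011011110100 = 2172660 decimal.
V_out = 0 + 2172660 × 1.96695e-07 V = 0.427352 V.
= 427.352 mV.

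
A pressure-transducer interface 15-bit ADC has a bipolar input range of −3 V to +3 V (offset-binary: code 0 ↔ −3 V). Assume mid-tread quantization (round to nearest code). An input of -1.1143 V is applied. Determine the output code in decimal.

code 10298

With 32768 levels over 6 V, one step is 183.11 µV.
(-1.1143 − (−3)) / 0.000183105 = 10298.436 LSBs.
round(10298.436) = 10298.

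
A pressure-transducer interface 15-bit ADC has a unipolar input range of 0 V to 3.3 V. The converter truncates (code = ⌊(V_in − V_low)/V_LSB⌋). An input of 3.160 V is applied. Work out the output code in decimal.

code 31377

Full-scale span = 3.3 V; LSB = 3.3/2^15 = 100.71 µV.
Input sits at 31377.842 steps above V_low.
Floor → code 31377.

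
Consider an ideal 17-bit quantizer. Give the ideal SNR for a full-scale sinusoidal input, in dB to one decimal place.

SNR ≈ 6.02·N + 1.76 dB = 6.02·17 + 1.76 = 104.10 dB.

104.1 dB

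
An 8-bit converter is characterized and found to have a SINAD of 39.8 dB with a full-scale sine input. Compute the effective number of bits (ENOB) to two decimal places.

ENOB = (SINAD − 1.76) / 6.02 = (39.8 − 1.76)/6.02 = 6.319.

6.32 bits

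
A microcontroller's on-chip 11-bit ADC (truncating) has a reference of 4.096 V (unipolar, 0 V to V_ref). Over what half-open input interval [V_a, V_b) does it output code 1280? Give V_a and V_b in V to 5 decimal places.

[2.56000 V, 2.56200 V)

LSB = 4.096/2^11 = 2.000 mV.
V_a = V_low + 1280·LSB = 2.56 V; V_b = V_low + 1281·LSB = 2.562 V.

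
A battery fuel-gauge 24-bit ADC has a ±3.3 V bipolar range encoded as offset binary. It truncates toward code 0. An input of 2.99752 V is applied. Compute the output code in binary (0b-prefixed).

code 0b111101000100010001110111 (decimal 16008311)

With 16777216 levels over 6.6 V, one step is 0.39 µV.
Input sits at 16008311.107 steps above V_low.
Floor → code 16008311.
In binary (0b-prefixed): 0b111101000100010001110111.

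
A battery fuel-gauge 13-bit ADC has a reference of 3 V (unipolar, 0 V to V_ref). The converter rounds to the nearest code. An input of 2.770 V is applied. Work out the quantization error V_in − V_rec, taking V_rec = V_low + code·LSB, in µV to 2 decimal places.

LSB = 3/2^13 = 366.21 µV.
(V_in − V_low)/LSB = (2.770 − 0)/0.000366211 = 7563.9467 → code 7564 (round).
Reconstructed: 2.7700195 V.
Error = 2.770 − 2.7700195 = -1.95313e-05 V = -19.53 µV.

-19.53 µV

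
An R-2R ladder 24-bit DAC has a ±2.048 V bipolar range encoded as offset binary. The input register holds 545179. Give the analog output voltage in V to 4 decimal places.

-1.9149 V

LSB = 4.096 V / 2^24 = 0.24 µV.
V_out = (−2.048) + 545179 × 2.44141e-07 V = -1.9149 V.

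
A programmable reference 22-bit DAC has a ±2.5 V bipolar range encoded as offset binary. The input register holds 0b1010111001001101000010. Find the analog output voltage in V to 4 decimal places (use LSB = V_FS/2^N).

0.9043 V

LSB = 5 V / 2^22 = 1.19 µV.
Code 0b1010111001001101000010 = 2855746 decimal.
V_out = (−2.5) + 2855746 × 1.19209e-06 V = 0.904315 V.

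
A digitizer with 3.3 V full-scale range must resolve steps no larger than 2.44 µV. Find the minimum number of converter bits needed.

21 bits

Number of steps required ≥ 3.3 V / 2.44 µV = 1352459.02.
Need 2^N ≥ 1352459.02; 2^20 = 1048576, 2^21 = 2097152.
Minimum N = 21.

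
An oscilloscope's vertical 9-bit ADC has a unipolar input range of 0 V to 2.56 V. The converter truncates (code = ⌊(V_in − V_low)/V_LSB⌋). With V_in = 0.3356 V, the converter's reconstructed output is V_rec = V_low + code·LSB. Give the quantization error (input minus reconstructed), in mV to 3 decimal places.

0.600 mV

LSB = 2.56/2^9 = 5.000 mV.
(V_in − V_low)/LSB = (0.3356 − 0)/0.005 = 67.1200 → code 67 (floor).
Code 67 maps back to 0 + 67×0.005 V = 0.335 V.
Error = 0.3356 − 0.335 = 0.0006 V = 0.600 mV.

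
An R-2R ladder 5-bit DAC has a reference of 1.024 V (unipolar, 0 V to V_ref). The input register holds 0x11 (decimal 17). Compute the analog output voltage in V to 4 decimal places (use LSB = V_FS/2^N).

LSB = 1.024 V / 2^5 = 32.000 mV.
Code 0x11 = 17 decimal.
V_out = 0 + 17 × 0.032 V = 0.544 V.

0.5440 V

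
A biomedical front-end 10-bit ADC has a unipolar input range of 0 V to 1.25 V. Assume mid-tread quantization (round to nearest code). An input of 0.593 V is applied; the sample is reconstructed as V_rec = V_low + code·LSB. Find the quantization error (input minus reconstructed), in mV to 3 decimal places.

LSB = 1.25/2^10 = 1.221 mV.
Scaled input = 485.7856 LSBs, so code = 486.
Reconstructed: 0.59326172 V.
V_in − V_rec = -0.000261719 V = -0.262 mV.

-0.262 mV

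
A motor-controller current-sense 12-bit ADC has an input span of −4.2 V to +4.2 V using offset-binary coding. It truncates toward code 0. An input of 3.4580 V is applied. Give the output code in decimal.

Full-scale span = 8.4 V; LSB = 8.4/2^12 = 2.051 mV.
(V_in − V_low)/LSB = (3.4580 − (−4.2)) / 0.00205078 = 3734.187.
So the output code is 3734.

code 3734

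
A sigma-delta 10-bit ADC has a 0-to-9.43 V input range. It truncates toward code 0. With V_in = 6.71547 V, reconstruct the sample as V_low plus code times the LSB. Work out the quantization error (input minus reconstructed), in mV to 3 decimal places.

Step size: 9.43 V ÷ 2^10 = 9.209 mV.
(V_in − V_low)/LSB = (6.71547 − 0)/0.00920898 = 729.2303 → code 729 (floor).
Reconstructed: 6.7133496 V.
Error = 6.71547 − 6.7133496 = 0.00212039 V = 2.120 mV.

2.120 mV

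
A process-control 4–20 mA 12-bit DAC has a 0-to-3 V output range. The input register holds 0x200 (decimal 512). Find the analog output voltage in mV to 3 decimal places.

LSB = 3 V / 2^12 = 0.732 mV.
Code 0x200 = 512 decimal.
V_out = 0 + 512 × 0.000732422 V = 0.375 V.
= 375.000 mV.

375.000 mV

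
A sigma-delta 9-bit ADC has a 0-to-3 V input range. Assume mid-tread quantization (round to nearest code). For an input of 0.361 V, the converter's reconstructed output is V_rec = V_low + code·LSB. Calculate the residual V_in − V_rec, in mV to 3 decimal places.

One LSB is 3 V / 512 = 5.859 mV.
Scaled input = 61.6107 LSBs, so code = 62.
Code 62 maps back to 0 + 62×0.00585938 V = 0.36328125 V.
V_in − V_rec = -0.00228125 V = -2.281 mV.

-2.281 mV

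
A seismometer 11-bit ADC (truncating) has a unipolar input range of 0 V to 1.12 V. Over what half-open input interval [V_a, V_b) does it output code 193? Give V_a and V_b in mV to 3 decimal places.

[105.547 mV, 106.094 mV)

LSB = 1.12/2^11 = 0.547 mV.
V_a = V_low + 193·LSB = 0.105547 V; V_b = V_low + 194·LSB = 0.106094 V.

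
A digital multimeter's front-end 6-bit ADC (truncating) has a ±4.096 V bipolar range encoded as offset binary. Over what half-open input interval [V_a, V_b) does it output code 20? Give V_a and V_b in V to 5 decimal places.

LSB = 8.192/2^6 = 128.000 mV.
V_a = V_low + 20·LSB = -1.536 V; V_b = V_low + 21·LSB = -1.408 V.

[-1.53600 V, -1.40800 V)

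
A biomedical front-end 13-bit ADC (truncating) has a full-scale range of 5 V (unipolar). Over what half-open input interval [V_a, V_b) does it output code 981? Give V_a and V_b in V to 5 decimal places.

LSB = 5/2^13 = 0.610 mV.
V_a = V_low + 981·LSB = 0.598755 V; V_b = V_low + 982·LSB = 0.599365 V.

[0.59875 V, 0.59937 V)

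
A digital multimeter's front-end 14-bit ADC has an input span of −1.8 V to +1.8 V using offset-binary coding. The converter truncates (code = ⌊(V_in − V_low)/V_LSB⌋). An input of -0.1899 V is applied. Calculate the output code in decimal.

LSB = 3.6 V / 16384 = 219.73 µV.
(-0.1899 − (−1.8)) / 0.000219727 = 7327.744 LSBs.
⌊·⌋(7327.744) = 7327.

code 7327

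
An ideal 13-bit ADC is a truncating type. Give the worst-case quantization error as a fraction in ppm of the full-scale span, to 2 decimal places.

122.07 ppm

Truncating → worst-case error = 1 LSB = V_FS/2^13, so 1e+06/8192 = 122.07 ppm of full scale.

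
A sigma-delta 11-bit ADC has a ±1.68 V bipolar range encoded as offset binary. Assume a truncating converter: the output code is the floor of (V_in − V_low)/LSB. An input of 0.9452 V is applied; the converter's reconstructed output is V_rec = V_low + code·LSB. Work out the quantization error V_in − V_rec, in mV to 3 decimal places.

0.200 mV

Step size: 3.36 V ÷ 2^11 = 1.641 mV.
(V_in − V_low)/LSB = (0.9452 − (−1.68))/0.00164062 = 1600.1219 → code 1600 (floor).
V_rec = (−1.68) + 1600·0.00164062 = 0.945 V.
V_in − V_rec = 0.0002 V = 0.200 mV.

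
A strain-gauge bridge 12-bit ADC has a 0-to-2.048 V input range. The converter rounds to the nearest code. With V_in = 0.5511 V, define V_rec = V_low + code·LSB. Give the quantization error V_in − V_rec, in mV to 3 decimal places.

One LSB is 2.048 V / 4096 = 0.500 mV.
(V_in − V_low)/LSB = (0.5511 − 0)/0.0005 = 1102.2000 → code 1102 (round).
V_rec = 0 + 1102·0.0005 = 0.551 V.
Difference: 0.0001 V → 0.100 mV.

0.100 mV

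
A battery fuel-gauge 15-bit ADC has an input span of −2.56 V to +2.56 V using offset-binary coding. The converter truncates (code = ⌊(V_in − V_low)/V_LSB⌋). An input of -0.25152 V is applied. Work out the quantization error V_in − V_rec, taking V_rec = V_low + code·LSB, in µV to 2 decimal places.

42.50 µV

Step size: 5.12 V ÷ 2^15 = 156.25 µV.
(V_in − V_low)/LSB = (-0.25152 − (−2.56))/0.00015625 = 14774.2720 → code 14774 (floor).
Code 14774 maps back to (−2.56) + 14774×0.00015625 V = -0.2515625 V.
V_in − V_rec = 4.25e-05 V = 42.50 µV.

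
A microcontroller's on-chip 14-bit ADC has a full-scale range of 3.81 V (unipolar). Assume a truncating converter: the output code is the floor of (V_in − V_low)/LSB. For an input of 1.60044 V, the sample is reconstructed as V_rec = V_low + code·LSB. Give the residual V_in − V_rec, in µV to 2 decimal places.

One LSB is 3.81 V / 16384 = 232.54 µV.
(V_in − V_low)/LSB = (1.60044 − 0)/0.000232544 = 6882.3121 → code 6882 (floor).
Reconstructed: 1.6003674 V.
Error = 1.60044 − 1.6003674 = 7.25684e-05 V = 72.57 µV.

72.57 µV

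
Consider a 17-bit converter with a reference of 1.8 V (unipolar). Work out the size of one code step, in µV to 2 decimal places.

13.73 µV

Full-scale span = 1.8 V.
LSB = 1.8 / 2^17 = 1.8 / 131072 = 1.37329e-05 V = 13.73 µV.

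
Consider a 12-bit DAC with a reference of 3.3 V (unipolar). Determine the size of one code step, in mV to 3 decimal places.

Full-scale span = 3.3 V.
LSB = 3.3 / 2^12 = 3.3 / 4096 = 0.000805664 V = 0.806 mV.

0.806 mV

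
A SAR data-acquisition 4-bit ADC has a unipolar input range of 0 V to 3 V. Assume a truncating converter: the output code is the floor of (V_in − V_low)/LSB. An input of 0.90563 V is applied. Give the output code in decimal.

code 4

Full-scale span = 3 V; LSB = 3/2^4 = 187.500 mV.
(V_in − V_low)/LSB = (0.90563 − 0) / 0.1875 = 4.830.
So the output code is 4.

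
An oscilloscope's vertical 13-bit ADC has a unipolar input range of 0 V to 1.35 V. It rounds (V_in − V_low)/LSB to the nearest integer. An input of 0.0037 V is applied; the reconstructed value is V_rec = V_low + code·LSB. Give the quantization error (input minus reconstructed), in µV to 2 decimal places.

Step size: 1.35 V ÷ 2^13 = 164.79 µV.
Scaled input = 22.4521 LSBs, so code = 22.
V_rec = 0 + 22·0.000164795 = 0.0036254883 V.
Difference: 7.45117e-05 V → 74.51 µV.

74.51 µV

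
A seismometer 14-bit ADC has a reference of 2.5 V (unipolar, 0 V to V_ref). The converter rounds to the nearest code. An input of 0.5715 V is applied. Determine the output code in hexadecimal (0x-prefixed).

Full-scale span = 2.5 V; LSB = 2.5/2^14 = 152.59 µV.
Input sits at 3745.382 steps above V_low.
round(3745.382) = 3745.
In hexadecimal (0x-prefixed): 0xEA1.

code 0xEA1 (decimal 3745)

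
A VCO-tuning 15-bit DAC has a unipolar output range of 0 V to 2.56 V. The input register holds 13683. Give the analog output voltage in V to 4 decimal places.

1.0690 V

LSB = 2.56 V / 2^15 = 78.12 µV.
V_out = 0 + 13683 × 7.8125e-05 V = 1.06898 V.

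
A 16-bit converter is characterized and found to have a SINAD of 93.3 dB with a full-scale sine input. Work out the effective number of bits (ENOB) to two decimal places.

15.21 bits

ENOB = (SINAD − 1.76) / 6.02 = (93.3 − 1.76)/6.02 = 15.206.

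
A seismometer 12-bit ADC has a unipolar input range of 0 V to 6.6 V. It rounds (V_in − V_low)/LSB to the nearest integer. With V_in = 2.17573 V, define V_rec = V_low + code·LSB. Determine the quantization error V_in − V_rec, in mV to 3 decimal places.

0.437 mV

One LSB is 6.6 V / 4096 = 1.611 mV.
(V_in − V_low)/LSB = (2.17573 − 0)/0.00161133 = 1350.2712 → code 1350 (round).
Code 1350 maps back to 0 + 1350×0.00161133 V = 2.175293 V.
Difference: 0.000437031 V → 0.437 mV.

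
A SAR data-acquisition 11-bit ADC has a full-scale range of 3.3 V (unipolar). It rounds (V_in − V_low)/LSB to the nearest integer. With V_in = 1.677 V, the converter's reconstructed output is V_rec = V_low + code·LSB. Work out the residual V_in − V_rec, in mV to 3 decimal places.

-0.393 mV

One LSB is 3.3 V / 2048 = 1.611 mV.
(1.677 − 0)/0.00161133 = 1040.7564; round gives code 1041.
Reconstructed: 1.6773926 V.
V_in − V_rec = -0.000392578 V = -0.393 mV.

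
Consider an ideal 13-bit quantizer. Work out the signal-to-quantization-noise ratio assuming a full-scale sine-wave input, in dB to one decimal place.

SNR ≈ 6.02·N + 1.76 dB = 6.02·13 + 1.76 = 80.02 dB.

80.0 dB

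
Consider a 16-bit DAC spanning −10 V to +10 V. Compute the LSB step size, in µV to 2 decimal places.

Full-scale span = 20 V.
LSB = 20 / 2^16 = 20 / 65536 = 0.000305176 V = 305.18 µV.

305.18 µV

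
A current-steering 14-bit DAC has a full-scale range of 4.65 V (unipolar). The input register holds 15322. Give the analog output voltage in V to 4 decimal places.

LSB = 4.65 V / 2^14 = 283.81 µV.
V_out = 0 + 15322 × 0.000283813 V = 4.34859 V.

4.3486 V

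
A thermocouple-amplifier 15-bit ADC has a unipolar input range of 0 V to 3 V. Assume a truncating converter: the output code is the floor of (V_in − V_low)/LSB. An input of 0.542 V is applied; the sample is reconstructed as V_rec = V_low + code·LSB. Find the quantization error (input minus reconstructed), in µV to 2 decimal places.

Step size: 3 V ÷ 2^15 = 91.55 µV.
(V_in − V_low)/LSB = (0.542 − 0)/9.15527e-05 = 5920.0853 → code 5920 (floor).
Reconstructed: 0.54199219 V.
Error = 0.542 − 0.54199219 = 7.8125e-06 V = 7.81 µV.

7.81 µV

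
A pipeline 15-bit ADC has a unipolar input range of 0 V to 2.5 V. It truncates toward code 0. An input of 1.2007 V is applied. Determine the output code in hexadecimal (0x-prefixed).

With 32768 levels over 2.5 V, one step is 76.29 µV.
(1.2007 − 0) / 7.62939e-05 = 15737.815 LSBs.
⌊·⌋(15737.815) = 15737.
In hexadecimal (0x-prefixed): 0x3D79.

code 0x3D79 (decimal 15737)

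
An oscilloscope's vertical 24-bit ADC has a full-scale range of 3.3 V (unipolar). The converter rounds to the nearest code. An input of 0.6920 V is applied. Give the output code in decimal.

code 3518131

With 16777216 levels over 3.3 V, one step is 0.20 µV.
Input sits at 3518131.355 steps above V_low.
round(3518131.355) = 3518131.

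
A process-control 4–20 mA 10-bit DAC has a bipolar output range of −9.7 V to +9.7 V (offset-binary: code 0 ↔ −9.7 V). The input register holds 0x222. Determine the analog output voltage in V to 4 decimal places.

0.6441 V

LSB = 19.4 V / 2^10 = 18.945 mV.
Code 0x222 = 546 decimal.
V_out = (−9.7) + 546 × 0.0189453 V = 0.644141 V.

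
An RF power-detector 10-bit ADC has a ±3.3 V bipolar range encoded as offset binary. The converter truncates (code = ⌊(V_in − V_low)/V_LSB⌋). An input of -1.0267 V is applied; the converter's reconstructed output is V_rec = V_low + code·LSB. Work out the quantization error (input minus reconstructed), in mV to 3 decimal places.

4.550 mV

Step size: 6.6 V ÷ 2^10 = 6.445 mV.
(V_in − V_low)/LSB = (-1.0267 − (−3.3))/0.00644531 = 352.7059 → code 352 (floor).
Code 352 maps back to (−3.3) + 352×0.00644531 V = -1.03125 V.
Error = -1.0267 − (−1.03125) = 0.00455 V = 4.550 mV.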